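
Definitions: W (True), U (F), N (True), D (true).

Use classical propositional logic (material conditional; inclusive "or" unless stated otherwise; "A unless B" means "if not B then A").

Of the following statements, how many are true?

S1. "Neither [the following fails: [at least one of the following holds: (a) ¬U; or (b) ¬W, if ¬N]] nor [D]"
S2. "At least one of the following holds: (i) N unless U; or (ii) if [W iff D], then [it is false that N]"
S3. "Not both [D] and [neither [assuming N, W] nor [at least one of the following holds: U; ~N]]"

2

S1: Formalization: not (not U or (not N -> not W)) nor D

not U = not False = True
not N = not True = False
not W = not True = False
not N -> not W = False -> False = True
not U or (not N -> not W) = True or True = True
not (not U or (not N -> not W)) = not True = False
not (not U or (not N -> not W)) nor D = False nor True = False
Hence S1 is false.

S2: In symbols: (N or U) or ((W iff D) -> not N)

N or U = True or False = True
W iff D = True iff True = True
not N = not True = False
(W iff D) -> not N = True -> False = False
(N or U) or ((W iff D) -> not N) = True or False = True
So S2 is true.

S3: In symbols: D nand ((N -> W) nor (U or not N))

N -> W = True -> True = True
not N = not True = False
U or not N = False or False = False
(N -> W) nor (U or not N) = True nor False = False
D nand ((N -> W) nor (U or not N)) = True nand False = True
Thus S3 is true.

2 of the 3 statements are true (S2, S3).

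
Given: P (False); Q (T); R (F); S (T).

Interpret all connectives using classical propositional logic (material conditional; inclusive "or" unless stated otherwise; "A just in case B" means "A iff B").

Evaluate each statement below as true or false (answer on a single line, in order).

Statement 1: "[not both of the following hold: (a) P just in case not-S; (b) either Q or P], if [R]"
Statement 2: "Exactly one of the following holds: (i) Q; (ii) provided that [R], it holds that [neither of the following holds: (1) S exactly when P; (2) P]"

Statement 1 true, Statement 2 false

Statement 1: This is R -> ((P iff not S) nand (Q or P)).

not S = not True = False
P iff not S = False iff False = True
Q or P = True or False = True
(P iff not S) nand (Q or P) = True nand True = False
R -> ((P iff not S) nand (Q or P)) = False -> False = True
Thus Statement 1 is true.

Statement 2: This is Q xor (R -> ((S iff P) nor P)).

S iff P = True iff False = False
(S iff P) nor P = False nor False = True
R -> ((S iff P) nor P) = False -> True = True
Q xor (R -> ((S iff P) nor P)) = True xor True = False
Hence Statement 2 is false.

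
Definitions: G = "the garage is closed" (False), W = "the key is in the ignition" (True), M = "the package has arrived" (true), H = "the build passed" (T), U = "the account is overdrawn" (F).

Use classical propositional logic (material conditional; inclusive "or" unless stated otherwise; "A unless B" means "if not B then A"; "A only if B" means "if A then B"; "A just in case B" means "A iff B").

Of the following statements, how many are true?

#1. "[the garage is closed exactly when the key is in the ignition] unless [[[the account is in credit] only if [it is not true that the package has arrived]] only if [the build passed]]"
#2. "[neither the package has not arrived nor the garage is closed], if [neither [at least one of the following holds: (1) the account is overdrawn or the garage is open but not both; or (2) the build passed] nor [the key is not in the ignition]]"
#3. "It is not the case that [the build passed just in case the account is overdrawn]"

#1: In symbols: (G <-> W) | ((~U -> ~M) -> H)

G <-> W = F <-> T = F
~U = ~F = T
~M = ~T = F
~U -> ~M = T -> F = F
(~U -> ~M) -> H = F -> T = T
(G <-> W) | ((~U -> ~M) -> H) = F | T = T
So #1 is true.

#2: Formalization: (((U xor ~G) | H) nor ~W) -> (~M nor G)

~G = ~F = T
U xor ~G = F xor T = T
(U xor ~G) | H = T | T = T
~W = ~T = F
((U xor ~G) | H) nor ~W = T nor F = F
~M = ~T = F
~M nor G = F nor F = T
(((U xor ~G) | H) nor ~W) -> (~M nor G) = F -> T = T
So #2 is true.

#3: In symbols: ~(H <-> U)

H <-> U = T <-> F = F
~(H <-> U) = ~F = T
Thus #3 is true.

True statements: 3 (#1, #2, #3).

3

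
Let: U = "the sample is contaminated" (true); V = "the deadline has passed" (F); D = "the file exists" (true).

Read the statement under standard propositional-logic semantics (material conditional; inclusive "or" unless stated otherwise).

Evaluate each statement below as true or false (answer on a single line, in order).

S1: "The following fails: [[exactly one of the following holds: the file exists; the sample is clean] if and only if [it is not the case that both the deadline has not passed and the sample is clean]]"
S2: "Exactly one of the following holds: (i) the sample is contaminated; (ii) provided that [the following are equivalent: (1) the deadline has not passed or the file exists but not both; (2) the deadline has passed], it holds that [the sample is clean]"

S1 false, S2 true

S1: Parsed as not ((D xor not U) iff (not V nand not U))

not U = not True = False
D xor not U = True xor False = True
not V = not False = True
not U = not True = False
not V nand not U = True nand False = True
(D xor not U) iff (not V nand not U) = True iff True = True
not ((D xor not U) iff (not V nand not U)) = not True = False
So S1 is false.

S2: This is U xor (((not V xor D) iff V) -> not U).

not V = not False = True
not V xor D = True xor True = False
(not V xor D) iff V = False iff False = True
not U = not True = False
((not V xor D) iff V) -> not U = True -> False = False
U xor (((not V xor D) iff V) -> not U) = True xor False = True
Hence S2 is true.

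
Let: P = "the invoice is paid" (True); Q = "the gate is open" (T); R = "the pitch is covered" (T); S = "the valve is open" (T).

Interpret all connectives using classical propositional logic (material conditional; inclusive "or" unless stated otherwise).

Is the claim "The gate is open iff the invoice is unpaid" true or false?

The statement is false.

In symbols: Q ↔ ¬P

¬P = ¬T = F
Q ↔ ¬P = T ↔ F = F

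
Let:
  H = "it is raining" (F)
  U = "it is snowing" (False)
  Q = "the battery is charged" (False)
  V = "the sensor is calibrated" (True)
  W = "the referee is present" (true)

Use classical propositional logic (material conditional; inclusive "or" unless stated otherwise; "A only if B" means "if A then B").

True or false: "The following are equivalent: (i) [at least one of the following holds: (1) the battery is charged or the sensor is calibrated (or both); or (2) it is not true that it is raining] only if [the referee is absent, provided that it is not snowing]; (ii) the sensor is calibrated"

Values: Q=F, V=T, H=F, U=F, W=T.
In symbols: (((Q ∨ V) ∨ ¬H) → (¬U → ¬W)) ↔ V

Q ∨ V = F ∨ T = T
¬H = ¬F = T
(Q ∨ V) ∨ ¬H = T ∨ T = T
¬U = ¬F = T
¬W = ¬T = F
¬U → ¬W = T → F = F
((Q ∨ V) ∨ ¬H) → (¬U → ¬W) = T → F = F
(((Q ∨ V) ∨ ¬H) → (¬U → ¬W)) ↔ V = F ↔ T = F

false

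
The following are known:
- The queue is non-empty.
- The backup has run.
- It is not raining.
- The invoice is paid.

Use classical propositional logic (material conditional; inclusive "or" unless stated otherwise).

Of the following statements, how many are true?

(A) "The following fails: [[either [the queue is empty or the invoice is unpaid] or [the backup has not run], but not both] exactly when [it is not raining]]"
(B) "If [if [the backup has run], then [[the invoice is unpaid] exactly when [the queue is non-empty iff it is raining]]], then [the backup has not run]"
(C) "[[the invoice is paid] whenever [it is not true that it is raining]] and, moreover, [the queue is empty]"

1

Let P = "the queue is empty" (F), S = "the invoice is paid" (T), Q = "the backup has run" (T), R = "it is raining" (F).

(A): In symbols: ¬(((P ∨ ¬S) ⊕ ¬Q) ↔ ¬R)

¬S = ¬T = F
P ∨ ¬S = F ∨ F = F
¬Q = ¬T = F
(P ∨ ¬S) ⊕ ¬Q = F ⊕ F = F
¬R = ¬F = T
((P ∨ ¬S) ⊕ ¬Q) ↔ ¬R = F ↔ T = F
¬(((P ∨ ¬S) ⊕ ¬Q) ↔ ¬R) = ¬F = T
So (A) is true.

(B): This is (Q → (¬S ↔ (¬P ↔ R))) → ¬Q.

¬S = ¬T = F
¬P = ¬F = T
¬P ↔ R = T ↔ F = F
¬S ↔ (¬P ↔ R) = F ↔ F = T
Q → (¬S ↔ (¬P ↔ R)) = T → T = T
¬Q = ¬T = F
(Q → (¬S ↔ (¬P ↔ R))) → ¬Q = T → F = F
Thus (B) is false.

(C): Parsed as (¬R → S) ∧ P

¬R = ¬F = T
¬R → S = T → T = T
(¬R → S) ∧ P = T ∧ F = F
So (C) is false.

Count: 1.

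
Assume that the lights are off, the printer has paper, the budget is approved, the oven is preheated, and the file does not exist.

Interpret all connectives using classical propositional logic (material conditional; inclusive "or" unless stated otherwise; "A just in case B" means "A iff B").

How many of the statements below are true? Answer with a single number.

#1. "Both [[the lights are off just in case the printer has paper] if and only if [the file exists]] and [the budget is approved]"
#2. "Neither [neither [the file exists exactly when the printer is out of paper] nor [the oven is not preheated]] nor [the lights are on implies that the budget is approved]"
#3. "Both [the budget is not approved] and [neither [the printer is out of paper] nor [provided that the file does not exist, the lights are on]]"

0

Let M = "the lights are on" (False), N = "the printer has paper" (True), D = "the file exists" (False), P = "the budget is approved" (True), V = "the oven is preheated" (True).

#1: In symbols: ((not M iff N) iff D) and P

not M = not False = True
not M iff N = True iff True = True
(not M iff N) iff D = True iff False = False
((not M iff N) iff D) and P = False and True = False
Hence #1 is false.

#2: Parsed as ((D iff not N) nor not V) nor (M -> P)

not N = not True = False
D iff not N = False iff False = True
not V = not True = False
(D iff not N) nor not V = True nor False = False
M -> P = False -> True = True
((D iff not N) nor not V) nor (M -> P) = False nor True = False
Thus #2 is false.

#3: In symbols: not P and (not N nor (not D -> M))

not P = not True = False
not N = not True = False
not D = not False = True
not D -> M = True -> False = False
not N nor (not D -> M) = False nor False = True
not P and (not N nor (not D -> M)) = False and True = False
So #3 is false.

True statements: 0 (none).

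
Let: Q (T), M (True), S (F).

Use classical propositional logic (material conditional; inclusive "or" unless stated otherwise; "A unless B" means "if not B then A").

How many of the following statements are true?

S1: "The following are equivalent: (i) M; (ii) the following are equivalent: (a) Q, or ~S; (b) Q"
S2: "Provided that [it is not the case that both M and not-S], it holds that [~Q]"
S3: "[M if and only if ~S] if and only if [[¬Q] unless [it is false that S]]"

3

S1: This is M ↔ ((Q ∨ ¬S) ↔ Q).

¬S = ¬F = T
Q ∨ ¬S = T ∨ T = T
(Q ∨ ¬S) ↔ Q = T ↔ T = T
M ↔ ((Q ∨ ¬S) ↔ Q) = T ↔ T = T
So S1 is true.

S2: In symbols: (M ↑ ¬S) → ¬Q

¬S = ¬F = T
M ↑ ¬S = T ↑ T = F
¬Q = ¬T = F
(M ↑ ¬S) → ¬Q = F → F = T
So S2 is true.

S3: This is (M ↔ ¬S) ↔ (¬Q ∨ ¬S).

¬S = ¬F = T
M ↔ ¬S = T ↔ T = T
¬Q = ¬T = F
¬S = ¬F = T
¬Q ∨ ¬S = F ∨ T = T
(M ↔ ¬S) ↔ (¬Q ∨ ¬S) = T ↔ T = T
Thus S3 is true.

Count: 3.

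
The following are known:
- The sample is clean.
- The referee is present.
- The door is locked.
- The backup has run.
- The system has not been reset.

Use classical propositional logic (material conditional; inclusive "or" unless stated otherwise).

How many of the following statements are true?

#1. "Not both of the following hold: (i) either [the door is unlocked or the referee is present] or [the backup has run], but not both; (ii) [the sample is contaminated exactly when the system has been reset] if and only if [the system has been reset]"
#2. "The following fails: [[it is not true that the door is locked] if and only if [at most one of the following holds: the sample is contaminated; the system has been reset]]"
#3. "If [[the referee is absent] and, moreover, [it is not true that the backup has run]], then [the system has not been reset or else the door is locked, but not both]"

3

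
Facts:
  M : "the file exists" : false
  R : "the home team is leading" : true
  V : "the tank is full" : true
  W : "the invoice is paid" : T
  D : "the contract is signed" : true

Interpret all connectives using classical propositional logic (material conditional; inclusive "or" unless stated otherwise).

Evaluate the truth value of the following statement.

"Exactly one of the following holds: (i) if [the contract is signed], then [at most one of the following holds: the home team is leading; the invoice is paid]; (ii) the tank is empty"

false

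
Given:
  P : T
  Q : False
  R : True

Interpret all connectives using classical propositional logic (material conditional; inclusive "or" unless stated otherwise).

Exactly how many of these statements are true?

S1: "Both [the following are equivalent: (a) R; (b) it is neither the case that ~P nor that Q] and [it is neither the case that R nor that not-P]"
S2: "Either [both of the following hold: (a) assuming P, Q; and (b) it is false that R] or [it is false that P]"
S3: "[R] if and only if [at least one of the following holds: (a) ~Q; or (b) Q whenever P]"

1

S1: In symbols: (R ↔ (¬P ↓ Q)) ∧ (R ↓ ¬P)

¬P = ¬T = F
¬P ↓ Q = F ↓ F = T
R ↔ (¬P ↓ Q) = T ↔ T = T
¬P = ¬T = F
R ↓ ¬P = T ↓ F = F
(R ↔ (¬P ↓ Q)) ∧ (R ↓ ¬P) = T ∧ F = F
Thus S1 is false.

S2: Parsed as ((P → Q) ∧ ¬R) ∨ ¬P

P → Q = T → F = F
¬R = ¬T = F
(P → Q) ∧ ¬R = F ∧ F = F
¬P = ¬T = F
((P → Q) ∧ ¬R) ∨ ¬P = F ∨ F = F
Hence S2 is false.

S3: Parsed as R ↔ (¬Q ∨ (P → Q))

¬Q = ¬F = T
P → Q = T → F = F
¬Q ∨ (P → Q) = T ∨ F = T
R ↔ (¬Q ∨ (P → Q)) = T ↔ T = T
Hence S3 is true.

True statements: 1 (S3).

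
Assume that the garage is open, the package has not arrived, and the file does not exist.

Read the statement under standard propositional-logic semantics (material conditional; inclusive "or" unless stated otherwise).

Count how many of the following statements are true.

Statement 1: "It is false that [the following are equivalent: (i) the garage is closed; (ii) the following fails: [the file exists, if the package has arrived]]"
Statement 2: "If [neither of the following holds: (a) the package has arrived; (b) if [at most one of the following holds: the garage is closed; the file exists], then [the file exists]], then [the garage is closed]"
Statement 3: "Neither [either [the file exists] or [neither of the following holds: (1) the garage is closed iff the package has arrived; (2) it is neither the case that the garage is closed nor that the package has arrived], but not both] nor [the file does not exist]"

Let Q = "the garage is closed" (F), V = "the package has arrived" (F), G = "the file exists" (F).

Statement 1: Formalization: ¬(Q ↔ ¬(V → G))

V → G = F → F = T
¬(V → G) = ¬T = F
Q ↔ ¬(V → G) = F ↔ F = T
¬(Q ↔ ¬(V → G)) = ¬T = F
So Statement 1 is false.

Statement 2: This is (V ↓ ((Q ↑ G) → G)) → Q.

Q ↑ G = F ↑ F = T
(Q ↑ G) → G = T → F = F
V ↓ ((Q ↑ G) → G) = F ↓ F = T
(V ↓ ((Q ↑ G) → G)) → Q = T → F = F
Thus Statement 2 is false.

Statement 3: This is (G ⊕ ((Q ↔ V) ↓ (Q ↓ V))) ↓ ¬G.

Q ↔ V = F ↔ F = T
Q ↓ V = F ↓ F = T
(Q ↔ V) ↓ (Q ↓ V) = T ↓ T = F
G ⊕ ((Q ↔ V) ↓ (Q ↓ V)) = F ⊕ F = F
¬G = ¬F = T
(G ⊕ ((Q ↔ V) ↓ (Q ↓ V))) ↓ ¬G = F ↓ T = F
So Statement 3 is false.

0 of the 3 statements are true (none).

0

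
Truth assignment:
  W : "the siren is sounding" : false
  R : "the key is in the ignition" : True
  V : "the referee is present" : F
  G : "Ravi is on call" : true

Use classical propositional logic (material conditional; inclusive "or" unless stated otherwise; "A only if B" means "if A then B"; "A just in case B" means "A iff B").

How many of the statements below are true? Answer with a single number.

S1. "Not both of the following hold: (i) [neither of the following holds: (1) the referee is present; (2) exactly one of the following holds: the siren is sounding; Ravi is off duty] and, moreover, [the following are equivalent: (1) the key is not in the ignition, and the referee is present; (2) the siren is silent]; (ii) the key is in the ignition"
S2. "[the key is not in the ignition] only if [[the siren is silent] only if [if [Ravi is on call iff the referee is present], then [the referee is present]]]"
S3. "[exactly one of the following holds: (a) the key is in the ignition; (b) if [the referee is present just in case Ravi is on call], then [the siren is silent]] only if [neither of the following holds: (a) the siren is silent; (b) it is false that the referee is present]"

3

S1: This is ((V nor (W xor not G)) and ((not R and V) iff not W)) nand R.

not G = not True = False
W xor not G = False xor False = False
V nor (W xor not G) = False nor False = True
not R = not True = False
not R and V = False and False = False
not W = not False = True
(not R and V) iff not W = False iff True = False
(V nor (W xor not G)) and ((not R and V) iff not W) = True and False = False
((V nor (W xor not G)) and ((not R and V) iff not W)) nand R = False nand True = True
So S1 is true.

S2: This is not R -> (not W -> ((G iff V) -> V)).

not R = not True = False
not W = not False = True
G iff V = True iff False = False
(G iff V) -> V = False -> False = True
not W -> ((G iff V) -> V) = True -> True = True
not R -> (not W -> ((G iff V) -> V)) = False -> True = True
Thus S2 is true.

S3: Parsed as (R xor ((V iff G) -> not W)) -> (not W nor not V)

V iff G = False iff True = False
not W = not False = True
(V iff G) -> not W = False -> True = True
R xor ((V iff G) -> not W) = True xor True = False
not W = not False = True
not V = not False = True
not W nor not V = True nor True = False
(R xor ((V iff G) -> not W)) -> (not W nor not V) = False -> False = True
So S3 is true.

3 of the 3 statements are true (S1, S2, S3).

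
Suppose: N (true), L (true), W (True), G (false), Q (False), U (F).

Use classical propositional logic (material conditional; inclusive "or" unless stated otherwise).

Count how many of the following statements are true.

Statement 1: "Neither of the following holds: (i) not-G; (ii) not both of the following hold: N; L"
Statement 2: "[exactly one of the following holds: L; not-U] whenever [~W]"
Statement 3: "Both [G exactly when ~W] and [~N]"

1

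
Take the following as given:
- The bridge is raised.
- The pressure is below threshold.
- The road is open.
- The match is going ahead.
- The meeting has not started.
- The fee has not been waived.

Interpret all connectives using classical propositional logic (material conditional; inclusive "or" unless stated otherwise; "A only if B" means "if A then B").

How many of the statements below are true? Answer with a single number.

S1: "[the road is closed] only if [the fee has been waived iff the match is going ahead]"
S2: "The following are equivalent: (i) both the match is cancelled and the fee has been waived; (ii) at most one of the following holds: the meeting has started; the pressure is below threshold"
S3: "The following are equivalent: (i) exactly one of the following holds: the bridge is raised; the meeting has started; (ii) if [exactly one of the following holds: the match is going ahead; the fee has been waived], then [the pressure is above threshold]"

1

Let R = "the road is closed" (False), V = "the fee has been waived" (False), S = "the match is cancelled" (False), U = "the meeting has started" (False), Q = "the pressure is above threshold" (False), P = "the bridge is raised" (True).

S1: Parsed as R -> (V iff not S)

not S = not False = True
V iff not S = False iff True = False
R -> (V iff not S) = False -> False = True
Thus S1 is true.

S2: This is (S and V) iff (U nand not Q).

S and V = False and False = False
not Q = not False = True
U nand not Q = False nand True = True
(S and V) iff (U nand not Q) = False iff True = False
Thus S2 is false.

S3: In symbols: (P xor U) iff ((not S xor V) -> Q)

P xor U = True xor False = True
not S = not False = True
not S xor V = True xor False = True
(not S xor V) -> Q = True -> False = False
(P xor U) iff ((not S xor V) -> Q) = True iff False = False
So S3 is false.

True statements: 1 (S1).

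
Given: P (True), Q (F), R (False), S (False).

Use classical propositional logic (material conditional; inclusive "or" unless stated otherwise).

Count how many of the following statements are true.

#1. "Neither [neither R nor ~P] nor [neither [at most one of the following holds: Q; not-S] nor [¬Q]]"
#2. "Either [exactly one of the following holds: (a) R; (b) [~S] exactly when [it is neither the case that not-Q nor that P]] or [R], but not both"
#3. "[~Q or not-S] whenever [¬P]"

#1: In symbols: (R nor not P) nor ((Q nand not S) nor not Q)

not P = not True = False
R nor not P = False nor False = True
not S = not False = True
Q nand not S = False nand True = True
not Q = not False = True
(Q nand not S) nor not Q = True nor True = False
(R nor not P) nor ((Q nand not S) nor not Q) = True nor False = False
So #1 is false.

#2: In symbols: (R xor (not S iff (not Q nor P))) xor R

not S = not False = True
not Q = not False = True
not Q nor P = True nor True = False
not S iff (not Q nor P) = True iff False = False
R xor (not S iff (not Q nor P)) = False xor False = False
(R xor (not S iff (not Q nor P))) xor R = False xor False = False
So #2 is false.

#3: Parsed as not P -> (not Q or not S)

not P = not True = False
not Q = not False = True
not S = not False = True
not Q or not S = True or True = True
not P -> (not Q or not S) = False -> True = True
So #3 is true.

Count: 1.

1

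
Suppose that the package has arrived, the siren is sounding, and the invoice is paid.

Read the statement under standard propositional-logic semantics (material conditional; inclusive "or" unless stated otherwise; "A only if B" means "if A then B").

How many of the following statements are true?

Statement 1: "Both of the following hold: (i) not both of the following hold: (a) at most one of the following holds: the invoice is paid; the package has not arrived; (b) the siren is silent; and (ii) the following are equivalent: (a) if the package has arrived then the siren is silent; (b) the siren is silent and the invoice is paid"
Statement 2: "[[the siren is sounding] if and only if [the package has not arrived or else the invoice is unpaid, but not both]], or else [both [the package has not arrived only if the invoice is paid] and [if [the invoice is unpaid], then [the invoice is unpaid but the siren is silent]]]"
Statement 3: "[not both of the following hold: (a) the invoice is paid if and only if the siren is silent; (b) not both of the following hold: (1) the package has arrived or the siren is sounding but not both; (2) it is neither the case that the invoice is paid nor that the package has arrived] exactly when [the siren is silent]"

2

Let K = "the invoice is paid" (T), G = "the package has arrived" (T), R = "the siren is sounding" (T).

Statement 1: Parsed as ((K nand ~G) nand ~R) & ((G -> ~R) <-> (~R & K))

~G = ~T = F
K nand ~G = T nand F = T
~R = ~T = F
(K nand ~G) nand ~R = T nand F = T
~R = ~T = F
G -> ~R = T -> F = F
~R = ~T = F
~R & K = F & T = F
(G -> ~R) <-> (~R & K) = F <-> F = T
((K nand ~G) nand ~R) & ((G -> ~R) <-> (~R & K)) = T & T = T
Hence Statement 1 is true.

Statement 2: This is (R <-> (~G xor ~K)) | ((~G -> K) & (~K -> (~K & ~R))).

~G = ~T = F
~K = ~T = F
~G xor ~K = F xor F = F
R <-> (~G xor ~K) = T <-> F = F
~G = ~T = F
~G -> K = F -> T = T
~K = ~T = F
~K = ~T = F
~R = ~T = F
~K & ~R = F & F = F
~K -> (~K & ~R) = F -> F = T
(~G -> K) & (~K -> (~K & ~R)) = T & T = T
(R <-> (~G xor ~K)) | ((~G -> K) & (~K -> (~K & ~R))) = F | T = T
Thus Statement 2 is true.

Statement 3: Formalization: ((K <-> ~R) nand ((G xor R) nand (K nor G))) <-> ~R

~R = ~T = F
K <-> ~R = T <-> F = F
G xor R = T xor T = F
K nor G = T nor T = F
(G xor R) nand (K nor G) = F nand F = T
(K <-> ~R) nand ((G xor R) nand (K nor G)) = F nand T = T
~R = ~T = F
((K <-> ~R) nand ((G xor R) nand (K nor G))) <-> ~R = T <-> F = F
So Statement 3 is false.

2 of the 3 statements are true (Statement 1, Statement 2).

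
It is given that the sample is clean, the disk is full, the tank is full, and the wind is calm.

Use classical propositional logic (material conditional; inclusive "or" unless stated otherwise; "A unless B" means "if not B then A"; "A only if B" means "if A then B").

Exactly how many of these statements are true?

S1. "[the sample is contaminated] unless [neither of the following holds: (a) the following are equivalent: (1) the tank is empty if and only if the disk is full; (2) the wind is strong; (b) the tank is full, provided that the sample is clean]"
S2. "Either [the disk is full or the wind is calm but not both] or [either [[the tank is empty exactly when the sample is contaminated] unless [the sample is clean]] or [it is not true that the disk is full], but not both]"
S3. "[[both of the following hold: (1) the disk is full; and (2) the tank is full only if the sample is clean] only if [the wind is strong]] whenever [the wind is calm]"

Let P = "the sample is contaminated" (F), R = "the tank is full" (T), Q = "the disk is full" (T), S = "the wind is strong" (F).

S1: In symbols: P | (((~R <-> Q) <-> S) nor (~P -> R))

~R = ~T = F
~R <-> Q = F <-> T = F
(~R <-> Q) <-> S = F <-> F = T
~P = ~F = T
~P -> R = T -> T = T
((~R <-> Q) <-> S) nor (~P -> R) = T nor T = F
P | (((~R <-> Q) <-> S) nor (~P -> R)) = F | F = F
Thus S1 is false.

S2: This is (Q xor ~S) | (((~R <-> P) | ~P) xor ~Q).

~S = ~F = T
Q xor ~S = T xor T = F
~R = ~T = F
~R <-> P = F <-> F = T
~P = ~F = T
(~R <-> P) | ~P = T | T = T
~Q = ~T = F
((~R <-> P) | ~P) xor ~Q = T xor F = T
(Q xor ~S) | (((~R <-> P) | ~P) xor ~Q) = F | T = T
Thus S2 is true.

S3: Formalization: ~S -> ((Q & (R -> ~P)) -> S)

~S = ~F = T
~P = ~F = T
R -> ~P = T -> T = T
Q & (R -> ~P) = T & T = T
(Q & (R -> ~P)) -> S = T -> F = F
~S -> ((Q & (R -> ~P)) -> S) = T -> F = F
Hence S3 is false.

Count: 1.

1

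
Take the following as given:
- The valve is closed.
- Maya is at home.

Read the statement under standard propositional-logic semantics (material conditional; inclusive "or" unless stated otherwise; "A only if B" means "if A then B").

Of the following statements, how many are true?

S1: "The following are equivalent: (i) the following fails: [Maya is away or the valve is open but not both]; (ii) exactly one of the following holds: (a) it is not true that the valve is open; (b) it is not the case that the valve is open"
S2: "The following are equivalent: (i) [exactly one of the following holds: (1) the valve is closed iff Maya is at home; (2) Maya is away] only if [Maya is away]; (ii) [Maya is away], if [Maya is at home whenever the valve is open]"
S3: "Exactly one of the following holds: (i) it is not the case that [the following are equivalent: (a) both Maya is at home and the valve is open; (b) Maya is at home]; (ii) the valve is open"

2

Let U = "Maya is at home" (T), P = "the valve is open" (F).

S1: Formalization: ¬(¬U ⊕ P) ↔ (¬P ⊕ ¬P)

¬U = ¬T = F
¬U ⊕ P = F ⊕ F = F
¬(¬U ⊕ P) = ¬F = T
¬P = ¬F = T
¬P = ¬F = T
¬P ⊕ ¬P = T ⊕ T = F
¬(¬U ⊕ P) ↔ (¬P ⊕ ¬P) = T ↔ F = F
Hence S1 is false.

S2: This is (((¬P ↔ U) ⊕ ¬U) → ¬U) ↔ ((P → U) → ¬U).

¬P = ¬F = T
¬P ↔ U = T ↔ T = T
¬U = ¬T = F
(¬P ↔ U) ⊕ ¬U = T ⊕ F = T
¬U = ¬T = F
((¬P ↔ U) ⊕ ¬U) → ¬U = T → F = F
P → U = F → T = T
¬U = ¬T = F
(P → U) → ¬U = T → F = F
(((¬P ↔ U) ⊕ ¬U) → ¬U) ↔ ((P → U) → ¬U) = F ↔ F = T
So S2 is true.

S3: This is ¬((U ∧ P) ↔ U) ⊕ P.

U ∧ P = T ∧ F = F
(U ∧ P) ↔ U = F ↔ T = F
¬((U ∧ P) ↔ U) = ¬F = T
¬((U ∧ P) ↔ U) ⊕ P = T ⊕ F = T
Thus S3 is true.

Count: 2.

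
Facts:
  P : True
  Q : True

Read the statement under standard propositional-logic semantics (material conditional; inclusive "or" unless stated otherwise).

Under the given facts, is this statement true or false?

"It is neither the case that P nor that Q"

False.

Parsed as P ↓ Q

P ↓ Q = T ↓ T = F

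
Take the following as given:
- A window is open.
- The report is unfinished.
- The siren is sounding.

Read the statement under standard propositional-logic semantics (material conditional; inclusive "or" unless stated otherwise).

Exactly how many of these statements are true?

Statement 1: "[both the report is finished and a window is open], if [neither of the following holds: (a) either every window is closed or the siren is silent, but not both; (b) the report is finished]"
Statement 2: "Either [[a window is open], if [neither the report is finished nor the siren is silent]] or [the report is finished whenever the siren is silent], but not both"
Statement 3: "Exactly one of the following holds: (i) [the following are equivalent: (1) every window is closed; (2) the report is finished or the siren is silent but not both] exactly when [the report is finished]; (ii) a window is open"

1

Let S = "a window is open" (T), W = "the siren is sounding" (T), H = "the report is finished" (F).

Statement 1: Parsed as ((¬S ⊕ ¬W) ↓ H) → (H ∧ S)

¬S = ¬T = F
¬W = ¬T = F
¬S ⊕ ¬W = F ⊕ F = F
(¬S ⊕ ¬W) ↓ H = F ↓ F = T
H ∧ S = F ∧ T = F
((¬S ⊕ ¬W) ↓ H) → (H ∧ S) = T → F = F
So Statement 1 is false.

Statement 2: This is ((H ↓ ¬W) → S) ⊕ (¬W → H).

¬W = ¬T = F
H ↓ ¬W = F ↓ F = T
(H ↓ ¬W) → S = T → T = T
¬W = ¬T = F
¬W → H = F → F = T
((H ↓ ¬W) → S) ⊕ (¬W → H) = T ⊕ T = F
Thus Statement 2 is false.

Statement 3: This is ((¬S ↔ (H ⊕ ¬W)) ↔ H) ⊕ S.

¬S = ¬T = F
¬W = ¬T = F
H ⊕ ¬W = F ⊕ F = F
¬S ↔ (H ⊕ ¬W) = F ↔ F = T
(¬S ↔ (H ⊕ ¬W)) ↔ H = T ↔ F = F
((¬S ↔ (H ⊕ ¬W)) ↔ H) ⊕ S = F ⊕ T = T
Hence Statement 3 is true.

True statements: 1 (Statement 3).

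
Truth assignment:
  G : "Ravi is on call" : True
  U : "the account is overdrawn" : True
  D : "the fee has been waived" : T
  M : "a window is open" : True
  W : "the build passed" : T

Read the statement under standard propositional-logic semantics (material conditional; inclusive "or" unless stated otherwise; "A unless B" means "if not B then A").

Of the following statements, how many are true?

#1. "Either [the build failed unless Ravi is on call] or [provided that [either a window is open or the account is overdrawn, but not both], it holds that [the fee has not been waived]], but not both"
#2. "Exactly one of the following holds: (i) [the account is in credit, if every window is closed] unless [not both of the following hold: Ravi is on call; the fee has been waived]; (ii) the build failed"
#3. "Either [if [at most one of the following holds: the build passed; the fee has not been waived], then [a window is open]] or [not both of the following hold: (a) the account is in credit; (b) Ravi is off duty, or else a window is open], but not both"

#1: Parsed as (¬W ∨ G) ⊕ ((M ⊕ U) → ¬D)

¬W = ¬T = F
¬W ∨ G = F ∨ T = T
M ⊕ U = T ⊕ T = F
¬D = ¬T = F
(M ⊕ U) → ¬D = F → F = T
(¬W ∨ G) ⊕ ((M ⊕ U) → ¬D) = T ⊕ T = F
Hence #1 is false.

#2: This is ((¬M → ¬U) ∨ (G ↑ D)) ⊕ ¬W.

¬M = ¬T = F
¬U = ¬T = F
¬M → ¬U = F → F = T
G ↑ D = T ↑ T = F
(¬M → ¬U) ∨ (G ↑ D) = T ∨ F = T
¬W = ¬T = F
((¬M → ¬U) ∨ (G ↑ D)) ⊕ ¬W = T ⊕ F = T
Thus #2 is true.

#3: Parsed as ((W ↑ ¬D) → M) ⊕ (¬U ↑ (¬G ∨ M))

¬D = ¬T = F
W ↑ ¬D = T ↑ F = T
(W ↑ ¬D) → M = T → T = T
¬U = ¬T = F
¬G = ¬T = F
¬G ∨ M = F ∨ T = T
¬U ↑ (¬G ∨ M) = F ↑ T = T
((W ↑ ¬D) → M) ⊕ (¬U ↑ (¬G ∨ M)) = T ⊕ T = F
Thus #3 is false.

True statements: 1.

1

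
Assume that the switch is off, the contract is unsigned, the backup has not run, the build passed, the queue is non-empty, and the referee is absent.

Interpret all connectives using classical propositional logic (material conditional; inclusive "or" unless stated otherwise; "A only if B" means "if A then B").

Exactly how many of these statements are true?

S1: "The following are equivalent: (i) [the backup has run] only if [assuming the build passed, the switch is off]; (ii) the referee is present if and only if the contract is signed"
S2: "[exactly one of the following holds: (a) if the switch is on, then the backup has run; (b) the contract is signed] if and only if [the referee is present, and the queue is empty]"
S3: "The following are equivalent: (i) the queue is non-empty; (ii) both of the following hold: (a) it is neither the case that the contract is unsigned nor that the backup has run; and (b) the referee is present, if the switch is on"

1

Let R = "the backup has run" (F), S = "the build passed" (T), P = "the switch is on" (F), V = "the referee is present" (F), Q = "the contract is signed" (F), U = "the queue is empty" (F).

S1: This is (R → (S → ¬P)) ↔ (V ↔ Q).

¬P = ¬F = T
S → ¬P = T → T = T
R → (S → ¬P) = F → T = T
V ↔ Q = F ↔ F = T
(R → (S → ¬P)) ↔ (V ↔ Q) = T ↔ T = T
Thus S1 is true.

S2: Formalization: ((P → R) ⊕ Q) ↔ (V ∧ U)

P → R = F → F = T
(P → R) ⊕ Q = T ⊕ F = T
V ∧ U = F ∧ F = F
((P → R) ⊕ Q) ↔ (V ∧ U) = T ↔ F = F
Thus S2 is false.

S3: Parsed as ¬U ↔ ((¬Q ↓ R) ∧ (P → V))

¬U = ¬F = T
¬Q = ¬F = T
¬Q ↓ R = T ↓ F = F
P → V = F → F = T
(¬Q ↓ R) ∧ (P → V) = F ∧ T = F
¬U ↔ ((¬Q ↓ R) ∧ (P → V)) = T ↔ F = F
Thus S3 is false.

True statements: 1.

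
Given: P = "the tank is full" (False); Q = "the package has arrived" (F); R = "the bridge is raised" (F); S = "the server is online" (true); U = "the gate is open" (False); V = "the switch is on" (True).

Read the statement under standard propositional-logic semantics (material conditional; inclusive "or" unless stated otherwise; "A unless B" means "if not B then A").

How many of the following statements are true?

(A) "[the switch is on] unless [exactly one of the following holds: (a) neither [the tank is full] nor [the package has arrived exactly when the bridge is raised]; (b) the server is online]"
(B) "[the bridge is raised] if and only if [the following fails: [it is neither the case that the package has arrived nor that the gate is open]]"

2

(A): Formalization: V or ((P nor (Q iff R)) xor S)

Q iff R = False iff False = True
P nor (Q iff R) = False nor True = False
(P nor (Q iff R)) xor S = False xor True = True
V or ((P nor (Q iff R)) xor S) = True or True = True
So (A) is true.

(B): In symbols: R iff not (Q nor U)

Q nor U = False nor False = True
not (Q nor U) = not True = False
R iff not (Q nor U) = False iff False = True
Thus (B) is true.

2 of the 2 statements are true.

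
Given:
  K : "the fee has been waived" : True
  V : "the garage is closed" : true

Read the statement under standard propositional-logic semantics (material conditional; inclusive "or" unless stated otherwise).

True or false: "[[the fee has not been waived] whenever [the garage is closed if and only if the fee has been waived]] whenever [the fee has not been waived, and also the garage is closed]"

Formalization: (not K and V) -> ((V iff K) -> not K)

not K = not True = False
not K and V = False and True = False
V iff K = True iff True = True
not K = not True = False
(V iff K) -> not K = True -> False = False
(not K and V) -> ((V iff K) -> not K) = False -> False = True

True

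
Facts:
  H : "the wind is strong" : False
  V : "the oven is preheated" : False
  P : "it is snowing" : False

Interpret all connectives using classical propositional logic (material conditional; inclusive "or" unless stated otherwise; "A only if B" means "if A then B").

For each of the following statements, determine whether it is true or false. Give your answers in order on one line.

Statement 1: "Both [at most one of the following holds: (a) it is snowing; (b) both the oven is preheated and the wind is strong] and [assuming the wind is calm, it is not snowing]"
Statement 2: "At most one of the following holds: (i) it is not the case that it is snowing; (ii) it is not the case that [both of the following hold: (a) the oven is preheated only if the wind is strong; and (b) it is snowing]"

Statement 1: This is (P nand (V and H)) and (not H -> not P).

V and H = False and False = False
P nand (V and H) = False nand False = True
not H = not False = True
not P = not False = True
not H -> not P = True -> True = True
(P nand (V and H)) and (not H -> not P) = True and True = True
So Statement 1 is true.

Statement 2: This is not P nand not ((V -> H) and P).

not P = not False = True
V -> H = False -> False = True
(V -> H) and P = True and False = False
not ((V -> H) and P) = not False = True
not P nand not ((V -> H) and P) = True nand True = False
Thus Statement 2 is false.

Statement 1 T; Statement 2 F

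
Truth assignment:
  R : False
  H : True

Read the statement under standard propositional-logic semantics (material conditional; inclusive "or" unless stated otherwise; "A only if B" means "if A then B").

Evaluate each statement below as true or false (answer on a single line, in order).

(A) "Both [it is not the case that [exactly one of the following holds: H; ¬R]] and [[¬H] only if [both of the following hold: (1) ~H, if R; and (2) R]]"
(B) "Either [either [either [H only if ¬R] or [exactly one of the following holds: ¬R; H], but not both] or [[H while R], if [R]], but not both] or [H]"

(A): This is ¬(H ⊕ ¬R) ∧ (¬H → ((R → ¬H) ∧ R)).

¬R = ¬F = T
H ⊕ ¬R = T ⊕ T = F
¬(H ⊕ ¬R) = ¬F = T
¬H = ¬T = F
¬H = ¬T = F
R → ¬H = F → F = T
(R → ¬H) ∧ R = T ∧ F = F
¬H → ((R → ¬H) ∧ R) = F → F = T
¬(H ⊕ ¬R) ∧ (¬H → ((R → ¬H) ∧ R)) = T ∧ T = T
Hence (A) is true.

(B): Parsed as (((H → ¬R) ⊕ (¬R ⊕ H)) ⊕ (R → (H ∧ R))) ∨ H

¬R = ¬F = T
H → ¬R = T → T = T
¬R = ¬F = T
¬R ⊕ H = T ⊕ T = F
(H → ¬R) ⊕ (¬R ⊕ H) = T ⊕ F = T
H ∧ R = T ∧ F = F
R → (H ∧ R) = F → F = T
((H → ¬R) ⊕ (¬R ⊕ H)) ⊕ (R → (H ∧ R)) = T ⊕ T = F
(((H → ¬R) ⊕ (¬R ⊕ H)) ⊕ (R → (H ∧ R))) ∨ H = F ∨ T = T
Thus (B) is true.

(A) True; (B) True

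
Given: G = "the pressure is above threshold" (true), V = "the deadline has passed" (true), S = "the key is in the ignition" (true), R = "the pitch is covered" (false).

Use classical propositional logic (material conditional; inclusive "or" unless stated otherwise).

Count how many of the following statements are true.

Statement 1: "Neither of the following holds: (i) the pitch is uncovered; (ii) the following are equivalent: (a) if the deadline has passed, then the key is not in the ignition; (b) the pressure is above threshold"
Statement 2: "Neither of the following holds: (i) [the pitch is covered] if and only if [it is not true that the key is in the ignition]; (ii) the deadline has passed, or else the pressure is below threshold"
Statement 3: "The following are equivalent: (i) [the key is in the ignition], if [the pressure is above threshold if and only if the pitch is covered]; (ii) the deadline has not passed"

0

Statement 1: Formalization: not R nor ((V -> not S) iff G)

not R = not False = True
not S = not True = False
V -> not S = True -> False = False
(V -> not S) iff G = False iff True = False
not R nor ((V -> not S) iff G) = True nor False = False
So Statement 1 is false.

Statement 2: In symbols: (R iff not S) nor (V or not G)

not S = not True = False
R iff not S = False iff False = True
not G = not True = False
V or not G = True or False = True
(R iff not S) nor (V or not G) = True nor True = False
So Statement 2 is false.

Statement 3: In symbols: ((G iff R) -> S) iff not V

G iff R = True iff False = False
(G iff R) -> S = False -> True = True
not V = not True = False
((G iff R) -> S) iff not V = True iff False = False
Hence Statement 3 is false.

0 of the 3 statements are true (none).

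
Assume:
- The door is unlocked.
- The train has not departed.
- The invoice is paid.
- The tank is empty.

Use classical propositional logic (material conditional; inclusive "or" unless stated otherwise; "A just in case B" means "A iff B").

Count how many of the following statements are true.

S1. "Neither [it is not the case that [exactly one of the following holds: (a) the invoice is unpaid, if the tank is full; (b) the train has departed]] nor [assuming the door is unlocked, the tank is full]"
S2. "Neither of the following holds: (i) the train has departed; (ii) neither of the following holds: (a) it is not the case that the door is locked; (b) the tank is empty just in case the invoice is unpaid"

2

Let S = "the tank is full" (False), R = "the invoice is paid" (True), Q = "the train has departed" (False), P = "the door is locked" (False).

S1: Parsed as not ((S -> not R) xor Q) nor (not P -> S)

not R = not True = False
S -> not R = False -> False = True
(S -> not R) xor Q = True xor False = True
not ((S -> not R) xor Q) = not True = False
not P = not False = True
not P -> S = True -> False = False
not ((S -> not R) xor Q) nor (not P -> S) = False nor False = True
Hence S1 is true.

S2: This is Q nor (not P nor (not S iff not R)).

not P = not False = True
not S = not False = True
not R = not True = False
not S iff not R = True iff False = False
not P nor (not S iff not R) = True nor False = False
Q nor (not P nor (not S iff not R)) = False nor False = True
Hence S2 is true.

Count: 2.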